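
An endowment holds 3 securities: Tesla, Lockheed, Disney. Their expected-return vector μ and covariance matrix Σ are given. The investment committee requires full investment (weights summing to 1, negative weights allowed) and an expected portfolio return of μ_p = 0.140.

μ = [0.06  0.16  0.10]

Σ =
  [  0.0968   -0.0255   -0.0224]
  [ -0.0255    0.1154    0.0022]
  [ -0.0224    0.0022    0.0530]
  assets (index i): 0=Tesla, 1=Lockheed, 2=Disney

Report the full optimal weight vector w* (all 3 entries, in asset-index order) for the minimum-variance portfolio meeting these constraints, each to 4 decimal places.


0.0138  0.6759  0.3103

g=Σ⁻¹μ = [1.6501  1.7032  2.5135]
h=Σ⁻¹𝟙 = [19.8165  12.5349  26.7229]
a=μᵀg=0.622872  b=𝟙ᵀg=5.866860  c=𝟙ᵀh=59.074228  D=ac−b²=2.375637
λ₁=(c·0.140−b)/D = (59.074228·0.140−5.866860)/2.375637 = 1.011742
λ₂=(a−b·0.140)/D = (0.622872−5.866860·0.140)/2.375637 = -0.083552
w* = 1.011742·g + -0.083552·h:
  w_0 = 1.011742·1.6501 + -0.083552·19.8165 = 0.0138  (Tesla)
  w_1 = 1.011742·1.7032 + -0.083552·12.5349 = 0.6759  (Lockheed)
  w_2 = 1.011742·2.5135 + -0.083552·26.7229 = 0.3103  (Disney)
Σw_i=1.0000  μᵀw=0.1400
σ²=wᵀΣw=λ₁·μ_p+λ₂ = 1.011742·0.140 + -0.083552 = 0.058092 ≈ 0.0581


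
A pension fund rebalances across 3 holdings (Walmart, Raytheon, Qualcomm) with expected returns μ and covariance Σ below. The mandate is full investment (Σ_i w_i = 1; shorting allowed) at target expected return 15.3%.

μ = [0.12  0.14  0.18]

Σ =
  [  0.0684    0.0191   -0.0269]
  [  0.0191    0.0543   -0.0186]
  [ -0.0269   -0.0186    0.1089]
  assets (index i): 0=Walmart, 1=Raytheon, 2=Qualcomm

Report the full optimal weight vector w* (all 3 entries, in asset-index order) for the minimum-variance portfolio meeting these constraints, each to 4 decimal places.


u=Σ⁻¹μ = [2.0128  2.7687  2.6230]
v=Σ⁻¹𝟙 = [15.8713  18.3983  16.2456]
a=μᵀu=1.101297  b=𝟙ᵀu=7.404528  c=𝟙ᵀv=50.515218  D=ac−b²=0.805242
λ₁=(c·0.153−b)/D = (50.515218·0.153−7.404528)/0.805242 = 0.402736
λ₂=(a−b·0.153)/D = (1.101297−7.404528·0.153)/0.805242 = -0.039237
w* = 0.402736·u + -0.039237·v:
  w_0 = 0.402736·2.0128 + -0.039237·15.8713 = 0.1879  (Walmart)
  w_1 = 0.402736·2.7687 + -0.039237·18.3983 = 0.3932  (Raytheon)
  w_2 = 0.402736·2.6230 + -0.039237·16.2456 = 0.4189  (Qualcomm)
Σw_i=1.0000  μᵀw=0.1530
σ²=wᵀΣw=λ₁·μ_p+λ₂ = 0.402736·0.153 + -0.039237 = 0.022382 ≈ 0.0224

0.1879  0.3932  0.4189


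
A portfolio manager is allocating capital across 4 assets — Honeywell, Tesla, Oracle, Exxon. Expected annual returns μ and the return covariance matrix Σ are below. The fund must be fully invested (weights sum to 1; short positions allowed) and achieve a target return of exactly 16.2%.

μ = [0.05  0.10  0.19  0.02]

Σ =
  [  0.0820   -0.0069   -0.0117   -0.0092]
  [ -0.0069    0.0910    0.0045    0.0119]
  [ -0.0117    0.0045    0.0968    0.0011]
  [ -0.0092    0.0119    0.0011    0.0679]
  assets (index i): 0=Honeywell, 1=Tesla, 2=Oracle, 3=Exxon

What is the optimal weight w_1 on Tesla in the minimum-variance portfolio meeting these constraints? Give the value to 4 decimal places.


0.2895

u=Σ⁻¹μ = [1.0122  1.0469  2.0340  0.2153]
v=Σ⁻¹𝟙 = [16.3670  9.6828  11.6876  15.0588]
a=μᵀu=0.546076  b=𝟙ᵀu=4.308451  c=𝟙ᵀv=52.796284  D=ac−b²=10.268034
λ₁=(c·0.162−b)/D = (52.796284·0.162−4.308451)/10.268034 = 0.413375
λ₂=(a−b·0.162)/D = (0.546076−4.308451·0.162)/10.268034 = -0.014793
w* = 0.413375·u + -0.014793·v:
  w_0 = 0.413375·1.0122 + -0.014793·16.3670 = 0.1763  (Honeywell)
  w_1 = 0.413375·1.0469 + -0.014793·9.6828 = 0.2895  (Tesla)
  w_2 = 0.413375·2.0340 + -0.014793·11.6876 = 0.6679  (Oracle)
  w_3 = 0.413375·0.2153 + -0.014793·15.0588 = -0.1338  (Exxon)
Σw_i=1.0000  μᵀw=0.1620
σ²=wᵀΣw=λ₁·μ_p+λ₂ = 0.413375·0.162 + -0.014793 = 0.052174 ≈ 0.0522


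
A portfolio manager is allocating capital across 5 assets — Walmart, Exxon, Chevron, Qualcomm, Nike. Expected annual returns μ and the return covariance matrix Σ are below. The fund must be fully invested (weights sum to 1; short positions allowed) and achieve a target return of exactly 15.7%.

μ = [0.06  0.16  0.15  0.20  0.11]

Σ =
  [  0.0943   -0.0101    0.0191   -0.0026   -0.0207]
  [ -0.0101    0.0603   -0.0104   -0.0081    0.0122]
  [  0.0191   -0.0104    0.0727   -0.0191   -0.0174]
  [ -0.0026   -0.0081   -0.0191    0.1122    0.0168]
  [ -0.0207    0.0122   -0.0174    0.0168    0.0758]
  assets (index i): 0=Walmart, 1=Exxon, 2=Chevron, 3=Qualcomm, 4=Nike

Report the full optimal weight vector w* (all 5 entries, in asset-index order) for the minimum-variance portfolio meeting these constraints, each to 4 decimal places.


u=Σ⁻¹μ = [0.6839  3.3974  3.3187  2.4112  1.3185]
v=Σ⁻¹𝟙 = [12.3997  20.6494  20.2186  11.8460  15.2710]
a=μᵀu=1.709694  b=𝟙ᵀu=11.129686  c=𝟙ᵀv=80.384710  D=ac−b²=13.563383
λ₁=(c·0.157−b)/D = (80.384710·0.157−11.129686)/13.563383 = 0.109907
λ₂=(a−b·0.157)/D = (1.709694−11.129686·0.157)/13.563383 = -0.002777
w* = 0.109907·u + -0.002777·v:
  w_0 = 0.109907·0.6839 + -0.002777·12.3997 = 0.0407  (Walmart)
  w_1 = 0.109907·3.3974 + -0.002777·20.6494 = 0.3161  (Exxon)
  w_2 = 0.109907·3.3187 + -0.002777·20.2186 = 0.3086  (Chevron)
  w_3 = 0.109907·2.4112 + -0.002777·11.8460 = 0.2321  (Qualcomm)
  w_4 = 0.109907·1.3185 + -0.002777·15.2710 = 0.1025  (Nike)
Σw_i=1.0000  μᵀw=0.1570
σ²=wᵀΣw=λ₁·μ_p+λ₂ = 0.109907·0.157 + -0.002777 = 0.014478 ≈ 0.0145

0.0407  0.3161  0.3086  0.2321  0.1025


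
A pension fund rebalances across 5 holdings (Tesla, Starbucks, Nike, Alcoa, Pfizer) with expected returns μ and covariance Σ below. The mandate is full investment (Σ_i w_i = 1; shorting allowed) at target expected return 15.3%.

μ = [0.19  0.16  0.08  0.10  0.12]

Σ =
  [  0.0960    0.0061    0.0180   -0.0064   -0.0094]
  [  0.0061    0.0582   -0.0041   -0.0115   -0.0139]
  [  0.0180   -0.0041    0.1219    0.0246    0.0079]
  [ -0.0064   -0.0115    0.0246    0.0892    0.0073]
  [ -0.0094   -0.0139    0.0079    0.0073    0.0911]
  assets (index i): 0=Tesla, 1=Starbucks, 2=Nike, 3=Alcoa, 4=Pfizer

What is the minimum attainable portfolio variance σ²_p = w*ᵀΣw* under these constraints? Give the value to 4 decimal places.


x=Σ⁻¹μ = [2.0524  3.2935  0.0321  1.5281  1.9063]
y=Σ⁻¹𝟙 = [10.4839  22.2150  3.9494  12.5841  14.0974]
a=μᵀx=1.301051  b=𝟙ᵀx=8.812386  c=𝟙ᵀy=63.329779  D=ac−b²=4.737120
λ₁=(c·0.153−b)/D = (63.329779·0.153−8.812386)/4.737120 = 0.185148
λ₂=(a−b·0.153)/D = (1.301051−8.812386·0.153)/4.737120 = -0.009973
w* = 0.185148·x + -0.009973·y:
  w_0 = 0.185148·2.0524 + -0.009973·10.4839 = 0.2754  (Tesla)
  w_1 = 0.185148·3.2935 + -0.009973·22.2150 = 0.3882  (Starbucks)
  w_2 = 0.185148·0.0321 + -0.009973·3.9494 = -0.0335  (Nike)
  w_3 = 0.185148·1.5281 + -0.009973·12.5841 = 0.1574  (Alcoa)
  w_4 = 0.185148·1.9063 + -0.009973·14.0974 = 0.2124  (Pfizer)
Σw_i=1.0000  μᵀw=0.1530
σ²=wᵀΣw=λ₁·μ_p+λ₂ = 0.185148·0.153 + -0.009973 = 0.018355 ≈ 0.0184

0.0184


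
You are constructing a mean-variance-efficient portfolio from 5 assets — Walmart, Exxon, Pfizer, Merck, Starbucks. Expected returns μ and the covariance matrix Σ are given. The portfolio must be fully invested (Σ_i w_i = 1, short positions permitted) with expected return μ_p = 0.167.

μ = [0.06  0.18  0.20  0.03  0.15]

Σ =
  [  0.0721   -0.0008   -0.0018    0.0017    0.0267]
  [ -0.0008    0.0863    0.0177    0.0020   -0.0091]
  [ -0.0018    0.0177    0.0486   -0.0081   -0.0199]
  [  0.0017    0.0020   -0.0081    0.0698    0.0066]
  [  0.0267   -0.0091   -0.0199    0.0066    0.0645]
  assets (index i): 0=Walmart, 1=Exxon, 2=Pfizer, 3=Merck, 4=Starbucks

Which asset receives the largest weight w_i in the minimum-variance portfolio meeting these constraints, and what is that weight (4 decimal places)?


x=Σ⁻¹μ = [-0.6718  1.4049  5.4985  0.6247  4.4344]
y=Σ⁻¹𝟙 = [6.3932  7.5195  29.4020  15.3421  21.4197]
a=μᵀx=1.996184  b=𝟙ᵀx=11.290714  c=𝟙ᵀy=80.076486  D=ac−b²=32.367216
λ₁=(c·0.167−b)/D = (80.076486·0.167−11.290714)/32.367216 = 0.064326
λ₂=(a−b·0.167)/D = (1.996184−11.290714·0.167)/32.367216 = 0.003418
w* = 0.064326·x + 0.003418·y:
  w_0 = 0.064326·-0.6718 + 0.003418·6.3932 = -0.0214  (Walmart)
  w_1 = 0.064326·1.4049 + 0.003418·7.5195 = 0.1161  (Exxon)
  w_2 = 0.064326·5.4985 + 0.003418·29.4020 = 0.4542  (Pfizer)
  w_3 = 0.064326·0.6247 + 0.003418·15.3421 = 0.0926  (Merck)
  w_4 = 0.064326·4.4344 + 0.003418·21.4197 = 0.3585  (Starbucks)
Σw_i=1.0000  μᵀw=0.1670
σ²=wᵀΣw=λ₁·μ_p+λ₂ = 0.064326·0.167 + 0.003418 = 0.014161 ≈ 0.0142

Pfizer (0.4542)


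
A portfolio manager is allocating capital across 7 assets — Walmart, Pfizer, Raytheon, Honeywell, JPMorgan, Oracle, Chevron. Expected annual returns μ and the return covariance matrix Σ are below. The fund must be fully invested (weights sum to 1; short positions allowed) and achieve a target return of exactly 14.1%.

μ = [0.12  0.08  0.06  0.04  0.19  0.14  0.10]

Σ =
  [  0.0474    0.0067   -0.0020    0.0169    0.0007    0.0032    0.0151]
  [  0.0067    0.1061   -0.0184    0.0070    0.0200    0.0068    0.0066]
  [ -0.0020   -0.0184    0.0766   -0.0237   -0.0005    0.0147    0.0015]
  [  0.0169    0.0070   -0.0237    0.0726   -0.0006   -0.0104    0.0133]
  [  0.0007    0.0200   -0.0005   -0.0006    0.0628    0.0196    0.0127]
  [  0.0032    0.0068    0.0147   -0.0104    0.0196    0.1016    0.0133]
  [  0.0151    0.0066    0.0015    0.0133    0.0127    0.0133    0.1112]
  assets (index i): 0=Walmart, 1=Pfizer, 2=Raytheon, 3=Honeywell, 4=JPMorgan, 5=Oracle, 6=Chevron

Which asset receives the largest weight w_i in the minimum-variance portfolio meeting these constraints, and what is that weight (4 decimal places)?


x=Σ⁻¹μ = [2.2794  0.1757  0.8932  0.3885  2.7217  0.6628  0.1307]
y=Σ⁻¹𝟙 = [13.5235  8.2402  19.5445  16.5956  11.3268  5.2236  2.5004]
a=μᵀx=0.979692  b=𝟙ᵀx=7.251964  c=𝟙ᵀy=76.954606  D=ac−b²=22.800808
λ₁=(c·0.141−b)/D = (76.954606·0.141−7.251964)/22.800808 = 0.157829
λ₂=(a−b·0.141)/D = (0.979692−7.251964·0.141)/22.800808 = -0.001879
w* = 0.157829·x + -0.001879·y:
  w_0 = 0.157829·2.2794 + -0.001879·13.5235 = 0.3344  (Walmart)
  w_1 = 0.157829·0.1757 + -0.001879·8.2402 = 0.0122  (Pfizer)
  w_2 = 0.157829·0.8932 + -0.001879·19.5445 = 0.1043  (Raytheon)
  w_3 = 0.157829·0.3885 + -0.001879·16.5956 = 0.0301  (Honeywell)
  w_4 = 0.157829·2.7217 + -0.001879·11.3268 = 0.4083  (JPMorgan)
  w_5 = 0.157829·0.6628 + -0.001879·5.2236 = 0.0948  (Oracle)
  w_6 = 0.157829·0.1307 + -0.001879·2.5004 = 0.0159  (Chevron)
Σw_i=1.0000  μᵀw=0.1410
σ²=wᵀΣw=λ₁·μ_p+λ₂ = 0.157829·0.141 + -0.001879 = 0.020375 ≈ 0.0204

JPMorgan (0.4083)


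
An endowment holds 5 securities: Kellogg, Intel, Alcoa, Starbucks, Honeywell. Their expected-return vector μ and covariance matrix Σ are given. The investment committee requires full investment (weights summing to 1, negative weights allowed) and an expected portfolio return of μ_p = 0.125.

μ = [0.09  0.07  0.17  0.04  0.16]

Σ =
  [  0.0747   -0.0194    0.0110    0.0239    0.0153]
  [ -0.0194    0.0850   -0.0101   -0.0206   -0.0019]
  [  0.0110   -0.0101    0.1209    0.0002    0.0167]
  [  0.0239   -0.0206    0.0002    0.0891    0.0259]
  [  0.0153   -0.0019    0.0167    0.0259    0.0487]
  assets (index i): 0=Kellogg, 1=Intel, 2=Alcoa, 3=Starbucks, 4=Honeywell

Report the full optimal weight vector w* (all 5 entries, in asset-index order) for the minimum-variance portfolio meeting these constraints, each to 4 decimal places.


x=Σ⁻¹μ = [0.8692  1.1178  1.0199  -0.3723  2.9042]
y=Σ⁻¹𝟙 = [11.9327  17.8030  7.2619  9.1851  10.1045]
a=μᵀx=0.779635  b=𝟙ᵀx=5.538798  c=𝟙ᵀy=56.287163  D=ac−b²=13.205167
λ₁=(c·0.125−b)/D = (56.287163·0.125−5.538798)/13.205167 = 0.113372
λ₂=(a−b·0.125)/D = (0.779635−5.538798·0.125)/13.205167 = 0.006610
w* = 0.113372·x + 0.006610·y:
  w_0 = 0.113372·0.8692 + 0.006610·11.9327 = 0.1774  (Kellogg)
  w_1 = 0.113372·1.1178 + 0.006610·17.8030 = 0.2444  (Intel)
  w_2 = 0.113372·1.0199 + 0.006610·7.2619 = 0.1636  (Alcoa)
  w_3 = 0.113372·-0.3723 + 0.006610·9.1851 = 0.0185  (Starbucks)
  w_4 = 0.113372·2.9042 + 0.006610·10.1045 = 0.3960  (Honeywell)
Σw_i=1.0000  μᵀw=0.1250
σ²=wᵀΣw=λ₁·μ_p+λ₂ = 0.113372·0.125 + 0.006610 = 0.020781 ≈ 0.0208

0.1774  0.2444  0.1636  0.0185  0.3960


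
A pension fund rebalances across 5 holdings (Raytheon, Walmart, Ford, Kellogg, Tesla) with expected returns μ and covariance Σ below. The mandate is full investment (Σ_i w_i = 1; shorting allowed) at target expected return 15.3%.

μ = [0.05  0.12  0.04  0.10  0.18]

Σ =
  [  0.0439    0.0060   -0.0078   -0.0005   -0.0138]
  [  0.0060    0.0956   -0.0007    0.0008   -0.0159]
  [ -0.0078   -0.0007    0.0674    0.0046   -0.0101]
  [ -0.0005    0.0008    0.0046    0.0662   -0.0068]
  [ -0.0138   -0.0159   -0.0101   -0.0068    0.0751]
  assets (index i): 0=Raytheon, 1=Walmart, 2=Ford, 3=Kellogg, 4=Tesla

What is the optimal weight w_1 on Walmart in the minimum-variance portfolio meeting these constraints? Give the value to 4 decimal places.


0.2699

u=Σ⁻¹μ = [2.2555  1.6905  1.2754  1.7782  3.5017]
v=Σ⁻¹𝟙 = [33.4251  12.8036  21.6991  16.4253  26.5739]
a=μᵀu=1.174794  b=𝟙ᵀu=10.501476  c=𝟙ᵀv=110.926971  D=ac−b²=20.035292
λ₁=(c·0.153−b)/D = (110.926971·0.153−10.501476)/20.035292 = 0.322948
λ₂=(a−b·0.153)/D = (1.174794−10.501476·0.153)/20.035292 = -0.021559
w* = 0.322948·u + -0.021559·v:
  w_0 = 0.322948·2.2555 + -0.021559·33.4251 = 0.0078  (Raytheon)
  w_1 = 0.322948·1.6905 + -0.021559·12.8036 = 0.2699  (Walmart)
  w_2 = 0.322948·1.2754 + -0.021559·21.6991 = -0.0559  (Ford)
  w_3 = 0.322948·1.7782 + -0.021559·16.4253 = 0.2202  (Kellogg)
  w_4 = 0.322948·3.5017 + -0.021559·26.5739 = 0.5580  (Tesla)
Σw_i=1.0000  μᵀw=0.1530
σ²=wᵀΣw=λ₁·μ_p+λ₂ = 0.322948·0.153 + -0.021559 = 0.027852 ≈ 0.0279


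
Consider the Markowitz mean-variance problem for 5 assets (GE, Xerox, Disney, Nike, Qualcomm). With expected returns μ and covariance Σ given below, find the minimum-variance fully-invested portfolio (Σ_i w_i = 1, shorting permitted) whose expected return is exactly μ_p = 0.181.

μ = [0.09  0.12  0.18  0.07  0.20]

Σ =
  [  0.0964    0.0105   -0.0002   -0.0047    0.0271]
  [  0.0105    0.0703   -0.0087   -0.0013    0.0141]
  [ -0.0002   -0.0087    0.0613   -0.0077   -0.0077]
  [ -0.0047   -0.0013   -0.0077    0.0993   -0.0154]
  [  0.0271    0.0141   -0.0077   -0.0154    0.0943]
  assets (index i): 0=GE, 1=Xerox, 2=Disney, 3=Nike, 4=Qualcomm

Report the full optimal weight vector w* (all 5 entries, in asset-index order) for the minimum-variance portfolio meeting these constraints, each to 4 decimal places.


-0.0989  0.1431  0.5009  0.0647  0.3902

u=Σ⁻¹μ = [0.1656  1.6887  3.6445  1.3810  2.3439]
v=Σ⁻¹𝟙 = [6.5790  14.0149  21.4019  13.8737  10.6315]
a=μᵀu=1.439005  b=𝟙ᵀu=9.223696  c=𝟙ᵀv=66.501011  D=ac−b²=10.618746
λ₁=(c·0.181−b)/D = (66.501011·0.181−9.223696)/10.618746 = 0.264908
λ₂=(a−b·0.181)/D = (1.439005−9.223696·0.181)/10.618746 = -0.021705
w* = 0.264908·u + -0.021705·v:
  w_0 = 0.264908·0.1656 + -0.021705·6.5790 = -0.0989  (GE)
  w_1 = 0.264908·1.6887 + -0.021705·14.0149 = 0.1431  (Xerox)
  w_2 = 0.264908·3.6445 + -0.021705·21.4019 = 0.5009  (Disney)
  w_3 = 0.264908·1.3810 + -0.021705·13.8737 = 0.0647  (Nike)
  w_4 = 0.264908·2.3439 + -0.021705·10.6315 = 0.3902  (Qualcomm)
Σw_i=1.0000  μᵀw=0.1810
σ²=wᵀΣw=λ₁·μ_p+λ₂ = 0.264908·0.181 + -0.021705 = 0.026243 ≈ 0.0262


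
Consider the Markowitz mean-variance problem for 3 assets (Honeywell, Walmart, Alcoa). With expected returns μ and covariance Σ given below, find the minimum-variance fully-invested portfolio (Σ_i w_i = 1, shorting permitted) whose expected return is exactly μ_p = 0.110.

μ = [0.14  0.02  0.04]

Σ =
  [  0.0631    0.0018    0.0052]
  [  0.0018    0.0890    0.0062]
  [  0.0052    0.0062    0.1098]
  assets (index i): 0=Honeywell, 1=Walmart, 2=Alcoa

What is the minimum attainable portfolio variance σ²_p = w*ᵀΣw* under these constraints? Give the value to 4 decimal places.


0.0387

x=Σ⁻¹μ = [2.1934  0.1629  0.2512]
y=Σ⁻¹𝟙 = [14.9075  10.3901  7.8148]
a=μᵀx=0.320375  b=𝟙ᵀx=2.607437  c=𝟙ᵀy=33.112300  D=ac−b²=3.809639
λ₁=(c·0.110−b)/D = (33.112300·0.110−2.607437)/3.809639 = 0.271657
λ₂=(a−b·0.110)/D = (0.320375−2.607437·0.110)/3.809639 = 0.008809
w* = 0.271657·x + 0.008809·y:
  w_0 = 0.271657·2.1934 + 0.008809·14.9075 = 0.7272  (Honeywell)
  w_1 = 0.271657·0.1629 + 0.008809·10.3901 = 0.1358  (Walmart)
  w_2 = 0.271657·0.2512 + 0.008809·7.8148 = 0.1371  (Alcoa)
Σw_i=1.0000  μᵀw=0.1100
σ²=wᵀΣw=λ₁·μ_p+λ₂ = 0.271657·0.110 + 0.008809 = 0.038691 ≈ 0.0387


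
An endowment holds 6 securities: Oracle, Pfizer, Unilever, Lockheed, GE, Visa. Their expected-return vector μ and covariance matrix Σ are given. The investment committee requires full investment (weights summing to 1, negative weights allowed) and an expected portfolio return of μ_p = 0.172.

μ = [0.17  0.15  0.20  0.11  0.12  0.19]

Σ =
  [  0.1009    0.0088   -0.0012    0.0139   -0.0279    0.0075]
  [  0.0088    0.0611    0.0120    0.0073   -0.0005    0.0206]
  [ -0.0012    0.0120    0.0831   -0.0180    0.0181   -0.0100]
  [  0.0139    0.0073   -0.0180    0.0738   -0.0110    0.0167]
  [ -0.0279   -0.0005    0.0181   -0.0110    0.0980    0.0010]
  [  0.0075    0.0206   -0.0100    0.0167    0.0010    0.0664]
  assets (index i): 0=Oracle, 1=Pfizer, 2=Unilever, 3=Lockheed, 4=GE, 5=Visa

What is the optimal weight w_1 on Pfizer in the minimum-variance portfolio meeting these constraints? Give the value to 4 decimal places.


0.0476

u=Σ⁻¹μ = [1.6493  0.7074  2.6363  1.3911  1.3415  2.4826]
v=Σ⁻¹𝟙 = [10.1869  7.6001  12.5326  13.5326  12.2468  9.8512]
a=μᵀu=1.699449  b=𝟙ᵀu=10.208224  c=𝟙ᵀv=65.950108  D=ac−b²=7.871022
λ₁=(c·0.172−b)/D = (65.950108·0.172−10.208224)/7.871022 = 0.144225
λ₂=(a−b·0.172)/D = (1.699449−10.208224·0.172)/7.871022 = -0.007161
w* = 0.144225·u + -0.007161·v:
  w_0 = 0.144225·1.6493 + -0.007161·10.1869 = 0.1649  (Oracle)
  w_1 = 0.144225·0.7074 + -0.007161·7.6001 = 0.0476  (Pfizer)
  w_2 = 0.144225·2.6363 + -0.007161·12.5326 = 0.2905  (Unilever)
  w_3 = 0.144225·1.3911 + -0.007161·13.5326 = 0.1037  (Lockheed)
  w_4 = 0.144225·1.3415 + -0.007161·12.2468 = 0.1058  (GE)
  w_5 = 0.144225·2.4826 + -0.007161·9.8512 = 0.2875  (Visa)
Σw_i=1.0000  μᵀw=0.1720
σ²=wᵀΣw=λ₁·μ_p+λ₂ = 0.144225·0.172 + -0.007161 = 0.017646 ≈ 0.0176


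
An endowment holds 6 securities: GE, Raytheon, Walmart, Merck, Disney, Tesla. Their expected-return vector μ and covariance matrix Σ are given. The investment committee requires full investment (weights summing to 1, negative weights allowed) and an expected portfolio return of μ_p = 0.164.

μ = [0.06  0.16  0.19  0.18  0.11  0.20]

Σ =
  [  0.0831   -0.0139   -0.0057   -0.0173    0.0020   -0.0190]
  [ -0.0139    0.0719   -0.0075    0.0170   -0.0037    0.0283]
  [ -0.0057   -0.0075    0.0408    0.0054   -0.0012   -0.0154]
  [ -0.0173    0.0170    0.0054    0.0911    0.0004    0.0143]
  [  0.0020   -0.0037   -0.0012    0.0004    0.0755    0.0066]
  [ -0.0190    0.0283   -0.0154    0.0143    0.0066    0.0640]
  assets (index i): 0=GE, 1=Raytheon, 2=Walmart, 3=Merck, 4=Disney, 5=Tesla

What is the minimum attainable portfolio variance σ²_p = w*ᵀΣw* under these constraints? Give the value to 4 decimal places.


0.0091

x=Σ⁻¹μ = [2.6856  1.4699  6.9214  1.0777  1.1620  4.5771]
y=Σ⁻¹𝟙 = [23.2752  12.0190  38.2936  7.1229  11.7223  23.6342]
a=μᵀx=2.948627  b=𝟙ᵀx=17.893758  c=𝟙ᵀy=116.067243  D=ac−b²=22.052479
λ₁=(c·0.164−b)/D = (116.067243·0.164−17.893758)/22.052479 = 0.051752
λ₂=(a−b·0.164)/D = (2.948627−17.893758·0.164)/22.052479 = 0.000637
w* = 0.051752·x + 0.000637·y:
  w_0 = 0.051752·2.6856 + 0.000637·23.2752 = 0.1538  (GE)
  w_1 = 0.051752·1.4699 + 0.000637·12.0190 = 0.0837  (Raytheon)
  w_2 = 0.051752·6.9214 + 0.000637·38.2936 = 0.3826  (Walmart)
  w_3 = 0.051752·1.0777 + 0.000637·7.1229 = 0.0603  (Merck)
  w_4 = 0.051752·1.1620 + 0.000637·11.7223 = 0.0676  (Disney)
  w_5 = 0.051752·4.5771 + 0.000637·23.6342 = 0.2519  (Tesla)
Σw_i=1.0000  μᵀw=0.1640
σ²=wᵀΣw=λ₁·μ_p+λ₂ = 0.051752·0.164 + 0.000637 = 0.009125 ≈ 0.0091


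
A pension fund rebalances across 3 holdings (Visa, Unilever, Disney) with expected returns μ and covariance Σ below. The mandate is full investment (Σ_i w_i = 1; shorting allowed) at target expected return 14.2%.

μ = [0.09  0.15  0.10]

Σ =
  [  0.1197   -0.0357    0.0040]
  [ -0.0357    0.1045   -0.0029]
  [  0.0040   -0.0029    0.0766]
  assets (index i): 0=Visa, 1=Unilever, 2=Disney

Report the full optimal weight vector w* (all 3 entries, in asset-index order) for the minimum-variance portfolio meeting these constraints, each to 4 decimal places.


x=Σ⁻¹μ = [1.2772  1.9081  1.3110]
y=Σ⁻¹𝟙 = [12.1172  14.0684  12.9547]
a=μᵀx=0.532261  b=𝟙ᵀx=4.496279  c=𝟙ᵀy=39.140293  D=ac−b²=0.616337
λ₁=(c·0.142−b)/D = (39.140293·0.142−4.496279)/0.616337 = 1.722503
λ₂=(a−b·0.142)/D = (0.532261−4.496279·0.142)/0.616337 = -0.172325
w* = 1.722503·x + -0.172325·y:
  w_0 = 1.722503·1.2772 + -0.172325·12.1172 = 0.1118  (Visa)
  w_1 = 1.722503·1.9081 + -0.172325·14.0684 = 0.8624  (Unilever)
  w_2 = 1.722503·1.3110 + -0.172325·12.9547 = 0.0258  (Disney)
Σw_i=1.0000  μᵀw=0.1420
σ²=wᵀΣw=λ₁·μ_p+λ₂ = 1.722503·0.142 + -0.172325 = 0.072270 ≈ 0.0723

0.1118  0.8624  0.0258


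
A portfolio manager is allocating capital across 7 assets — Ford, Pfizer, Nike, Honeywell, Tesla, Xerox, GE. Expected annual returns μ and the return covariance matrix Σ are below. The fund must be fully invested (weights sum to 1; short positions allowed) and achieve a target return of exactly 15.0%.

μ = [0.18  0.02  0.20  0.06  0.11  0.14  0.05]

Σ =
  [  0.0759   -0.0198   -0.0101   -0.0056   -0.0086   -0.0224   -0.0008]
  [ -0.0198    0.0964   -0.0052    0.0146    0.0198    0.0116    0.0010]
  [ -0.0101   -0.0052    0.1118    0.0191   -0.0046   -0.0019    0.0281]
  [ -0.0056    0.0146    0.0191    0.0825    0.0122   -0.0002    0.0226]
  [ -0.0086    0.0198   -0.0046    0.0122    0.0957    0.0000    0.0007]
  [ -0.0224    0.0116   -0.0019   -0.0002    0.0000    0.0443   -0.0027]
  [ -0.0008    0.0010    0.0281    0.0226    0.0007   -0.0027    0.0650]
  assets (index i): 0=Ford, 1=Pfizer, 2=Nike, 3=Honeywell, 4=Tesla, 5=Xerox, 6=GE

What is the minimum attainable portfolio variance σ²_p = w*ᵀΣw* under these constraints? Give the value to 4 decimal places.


x=Σ⁻¹μ = [4.5705  0.2470  2.3470  0.2470  1.5909  5.5043  -0.0673]
y=Σ⁻¹𝟙 = [29.2465  9.3484  9.3406  5.7896  10.7744  36.0067  10.9294]
a=μᵀx=2.254094  b=𝟙ᵀx=14.439422  c=𝟙ᵀy=111.435513  D=ac−b²=42.689243
λ₁=(c·0.150−b)/D = (111.435513·0.150−14.439422)/42.689243 = 0.053313
λ₂=(a−b·0.150)/D = (2.254094−14.439422·0.150)/42.689243 = 0.002066
w* = 0.053313·x + 0.002066·y:
  w_0 = 0.053313·4.5705 + 0.002066·29.2465 = 0.3041  (Ford)
  w_1 = 0.053313·0.2470 + 0.002066·9.3484 = 0.0325  (Pfizer)
  w_2 = 0.053313·2.3470 + 0.002066·9.3406 = 0.1444  (Nike)
  w_3 = 0.053313·0.2470 + 0.002066·5.7896 = 0.0251  (Honeywell)
  w_4 = 0.053313·1.5909 + 0.002066·10.7744 = 0.1071  (Tesla)
  w_5 = 0.053313·5.5043 + 0.002066·36.0067 = 0.3678  (Xerox)
  w_6 = 0.053313·-0.0673 + 0.002066·10.9294 = 0.0190  (GE)
Σw_i=1.0000  μᵀw=0.1500
σ²=wᵀΣw=λ₁·μ_p+λ₂ = 0.053313·0.150 + 0.002066 = 0.010063 ≈ 0.0101

0.0101


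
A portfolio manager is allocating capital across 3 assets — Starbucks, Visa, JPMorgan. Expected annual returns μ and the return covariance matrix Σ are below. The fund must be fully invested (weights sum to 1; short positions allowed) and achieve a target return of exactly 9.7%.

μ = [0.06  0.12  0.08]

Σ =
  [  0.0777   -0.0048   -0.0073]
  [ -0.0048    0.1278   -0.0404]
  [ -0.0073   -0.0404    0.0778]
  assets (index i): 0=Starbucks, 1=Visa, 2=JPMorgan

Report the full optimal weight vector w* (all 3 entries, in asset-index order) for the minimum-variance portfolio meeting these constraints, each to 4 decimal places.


0.0884  0.4692  0.4424

u=Σ⁻¹μ = [1.0547  1.5971  1.9566]
v=Σ⁻¹𝟙 = [15.9322  15.5040  22.3993]
a=μᵀu=0.411458  b=𝟙ᵀu=4.608353  c=𝟙ᵀv=53.835483  D=ac−b²=0.914133
λ₁=(c·0.097−b)/D = (53.835483·0.097−4.608353)/0.914133 = 0.671334
λ₂=(a−b·0.097)/D = (0.411458−4.608353·0.097)/0.914133 = -0.038892
w* = 0.671334·u + -0.038892·v:
  w_0 = 0.671334·1.0547 + -0.038892·15.9322 = 0.0884  (Starbucks)
  w_1 = 0.671334·1.5971 + -0.038892·15.5040 = 0.4692  (Visa)
  w_2 = 0.671334·1.9566 + -0.038892·22.3993 = 0.4424  (JPMorgan)
Σw_i=1.0000  μᵀw=0.0970
σ²=wᵀΣw=λ₁·μ_p+λ₂ = 0.671334·0.097 + -0.038892 = 0.026228 ≈ 0.0262


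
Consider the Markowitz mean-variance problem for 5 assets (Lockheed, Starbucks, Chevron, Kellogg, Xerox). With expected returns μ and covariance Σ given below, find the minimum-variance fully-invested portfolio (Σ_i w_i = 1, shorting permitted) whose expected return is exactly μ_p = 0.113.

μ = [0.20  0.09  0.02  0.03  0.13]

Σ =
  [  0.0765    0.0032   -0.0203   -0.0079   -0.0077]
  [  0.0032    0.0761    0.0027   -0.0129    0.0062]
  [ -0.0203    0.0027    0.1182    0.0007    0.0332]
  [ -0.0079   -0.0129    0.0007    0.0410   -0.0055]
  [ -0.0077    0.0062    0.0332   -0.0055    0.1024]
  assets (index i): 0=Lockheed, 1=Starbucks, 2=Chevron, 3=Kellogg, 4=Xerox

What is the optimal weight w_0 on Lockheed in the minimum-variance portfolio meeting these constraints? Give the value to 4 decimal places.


0.3352

u=Σ⁻¹μ = [2.9639  1.2520  0.2334  1.8862  1.4422]
v=Σ⁻¹𝟙 = [19.1242  17.1382  8.5503  34.5623  9.2502]
a=μᵀu=0.954201  b=𝟙ᵀu=7.777675  c=𝟙ᵀv=88.625221  D=ac−b²=24.074007
λ₁=(c·0.113−b)/D = (88.625221·0.113−7.777675)/24.074007 = 0.092921
λ₂=(a−b·0.113)/D = (0.954201−7.777675·0.113)/24.074007 = 0.003129
w* = 0.092921·u + 0.003129·v:
  w_0 = 0.092921·2.9639 + 0.003129·19.1242 = 0.3352  (Lockheed)
  w_1 = 0.092921·1.2520 + 0.003129·17.1382 = 0.1700  (Starbucks)
  w_2 = 0.092921·0.2334 + 0.003129·8.5503 = 0.0484  (Chevron)
  w_3 = 0.092921·1.8862 + 0.003129·34.5623 = 0.2834  (Kellogg)
  w_4 = 0.092921·1.4422 + 0.003129·9.2502 = 0.1630  (Xerox)
Σw_i=1.0000  μᵀw=0.1130
σ²=wᵀΣw=λ₁·μ_p+λ₂ = 0.092921·0.113 + 0.003129 = 0.013629 ≈ 0.0136


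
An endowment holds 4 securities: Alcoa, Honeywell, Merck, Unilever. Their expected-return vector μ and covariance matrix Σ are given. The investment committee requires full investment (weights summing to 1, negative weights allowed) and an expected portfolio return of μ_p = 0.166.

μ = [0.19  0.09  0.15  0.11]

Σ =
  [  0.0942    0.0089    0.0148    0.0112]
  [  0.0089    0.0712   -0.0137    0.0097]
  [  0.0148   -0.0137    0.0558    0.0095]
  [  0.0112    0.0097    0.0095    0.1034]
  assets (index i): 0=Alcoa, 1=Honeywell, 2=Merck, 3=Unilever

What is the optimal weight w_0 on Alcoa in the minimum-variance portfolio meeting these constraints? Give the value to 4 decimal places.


u=Σ⁻¹μ = [1.4024  1.5163  2.5981  0.5310]
v=Σ⁻¹𝟙 = [5.3140  16.3562  19.5459  5.7654]
a=μᵀu=0.851047  b=𝟙ᵀu=6.047794  c=𝟙ᵀv=46.981472  D=ac−b²=3.407615
λ₁=(c·0.166−b)/D = (46.981472·0.166−6.047794)/3.407615 = 0.513887
λ₂=(a−b·0.166)/D = (0.851047−6.047794·0.166)/3.407615 = -0.044866
w* = 0.513887·u + -0.044866·v:
  w_0 = 0.513887·1.4024 + -0.044866·5.3140 = 0.4823  (Alcoa)
  w_1 = 0.513887·1.5163 + -0.044866·16.3562 = 0.0454  (Honeywell)
  w_2 = 0.513887·2.5981 + -0.044866·19.5459 = 0.4582  (Merck)
  w_3 = 0.513887·0.5310 + -0.044866·5.7654 = 0.0142  (Unilever)
Σw_i=1.0000  μᵀw=0.1660
σ²=wᵀΣw=λ₁·μ_p+λ₂ = 0.513887·0.166 + -0.044866 = 0.040439 ≈ 0.0404

0.4823


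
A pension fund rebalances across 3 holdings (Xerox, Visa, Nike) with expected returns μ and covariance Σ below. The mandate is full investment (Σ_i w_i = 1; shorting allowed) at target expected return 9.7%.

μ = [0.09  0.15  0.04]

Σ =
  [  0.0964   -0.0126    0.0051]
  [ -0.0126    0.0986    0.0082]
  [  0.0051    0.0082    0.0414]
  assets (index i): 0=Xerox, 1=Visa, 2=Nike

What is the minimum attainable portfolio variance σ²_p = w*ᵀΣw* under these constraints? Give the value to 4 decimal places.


0.0273

x=Σ⁻¹μ = [1.1188  1.6221  0.5071]
y=Σ⁻¹𝟙 = [10.5406  9.7487  20.9252]
a=μᵀx=0.364290  b=𝟙ᵀx=3.247974  c=𝟙ᵀy=41.214550  D=ac−b²=4.464705
λ₁=(c·0.097−b)/D = (41.214550·0.097−3.247974)/4.464705 = 0.167948
λ₂=(a−b·0.097)/D = (0.364290−3.247974·0.097)/4.464705 = 0.011028
w* = 0.167948·x + 0.011028·y:
  w_0 = 0.167948·1.1188 + 0.011028·10.5406 = 0.3041  (Xerox)
  w_1 = 0.167948·1.6221 + 0.011028·9.7487 = 0.3799  (Visa)
  w_2 = 0.167948·0.5071 + 0.011028·20.9252 = 0.3159  (Nike)
Σw_i=1.0000  μᵀw=0.0970
σ²=wᵀΣw=λ₁·μ_p+λ₂ = 0.167948·0.097 + 0.011028 = 0.027319 ≈ 0.0273


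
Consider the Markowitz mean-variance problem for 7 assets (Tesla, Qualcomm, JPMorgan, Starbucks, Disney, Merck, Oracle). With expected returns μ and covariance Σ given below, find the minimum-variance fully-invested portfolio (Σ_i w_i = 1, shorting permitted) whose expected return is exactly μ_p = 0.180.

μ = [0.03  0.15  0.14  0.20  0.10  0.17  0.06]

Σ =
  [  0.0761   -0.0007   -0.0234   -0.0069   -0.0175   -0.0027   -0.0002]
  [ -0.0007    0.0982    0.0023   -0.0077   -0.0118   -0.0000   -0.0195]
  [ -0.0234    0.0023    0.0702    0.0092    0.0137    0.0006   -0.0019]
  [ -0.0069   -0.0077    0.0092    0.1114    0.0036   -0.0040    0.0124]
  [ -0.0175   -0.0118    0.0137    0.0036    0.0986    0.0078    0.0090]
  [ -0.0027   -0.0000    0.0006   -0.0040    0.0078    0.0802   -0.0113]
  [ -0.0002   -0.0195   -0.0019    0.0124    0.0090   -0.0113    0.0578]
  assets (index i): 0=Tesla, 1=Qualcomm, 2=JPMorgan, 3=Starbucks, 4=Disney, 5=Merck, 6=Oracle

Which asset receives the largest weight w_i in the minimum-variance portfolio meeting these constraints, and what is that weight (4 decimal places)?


g=Σ⁻¹μ = [1.4830  2.0783  2.0620  1.7217  0.8229  2.4117  1.7861]
h=Σ⁻¹𝟙 = [22.6586  16.3352  18.8482  7.5934  9.8314  15.8161  23.4422]
a=μᵀg=1.588724  b=𝟙ᵀg=12.365884  c=𝟙ᵀh=114.525134  D=ac−b²=29.033699
λ₁=(c·0.180−b)/D = (114.525134·0.180−12.365884)/29.033699 = 0.284106
λ₂=(a−b·0.180)/D = (1.588724−12.365884·0.180)/29.033699 = -0.021945
w* = 0.284106·g + -0.021945·h:
  w_0 = 0.284106·1.4830 + -0.021945·22.6586 = -0.0759  (Tesla)
  w_1 = 0.284106·2.0783 + -0.021945·16.3352 = 0.2320  (Qualcomm)
  w_2 = 0.284106·2.0620 + -0.021945·18.8482 = 0.1722  (JPMorgan)
  w_3 = 0.284106·1.7217 + -0.021945·7.5934 = 0.3225  (Starbucks)
  w_4 = 0.284106·0.8229 + -0.021945·9.8314 = 0.0181  (Disney)
  w_5 = 0.284106·2.4117 + -0.021945·15.8161 = 0.3381  (Merck)
  w_6 = 0.284106·1.7861 + -0.021945·23.4422 = -0.0070  (Oracle)
Σw_i=1.0000  μᵀw=0.1800
σ²=wᵀΣw=λ₁·μ_p+λ₂ = 0.284106·0.180 + -0.021945 = 0.029194 ≈ 0.0292

Merck (0.3381)


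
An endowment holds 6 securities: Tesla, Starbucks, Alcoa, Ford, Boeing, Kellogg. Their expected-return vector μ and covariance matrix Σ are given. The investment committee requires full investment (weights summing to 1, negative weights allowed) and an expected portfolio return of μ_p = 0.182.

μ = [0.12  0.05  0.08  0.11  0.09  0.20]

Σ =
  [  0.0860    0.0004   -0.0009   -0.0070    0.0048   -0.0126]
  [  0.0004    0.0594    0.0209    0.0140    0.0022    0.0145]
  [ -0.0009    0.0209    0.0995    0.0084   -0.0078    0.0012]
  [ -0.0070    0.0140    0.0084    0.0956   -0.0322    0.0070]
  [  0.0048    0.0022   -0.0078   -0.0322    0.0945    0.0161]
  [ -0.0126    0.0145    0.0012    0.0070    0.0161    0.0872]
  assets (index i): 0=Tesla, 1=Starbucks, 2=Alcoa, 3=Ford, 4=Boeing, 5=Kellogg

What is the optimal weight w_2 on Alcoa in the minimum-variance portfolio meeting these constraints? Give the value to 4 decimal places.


0.1075

p=Σ⁻¹μ = [1.8032  -0.4074  0.8373  1.4511  1.0417  2.3015]
q=Σ⁻¹𝟙 = [13.2361  8.1166  8.2914  13.4758  13.5780  8.3279]
a=μᵀp=0.976678  b=𝟙ᵀp=7.027428  c=𝟙ᵀq=65.025920  D=ac−b²=14.124613
λ₁=(c·0.182−b)/D = (65.025920·0.182−7.027428)/14.124613 = 0.340348
λ₂=(a−b·0.182)/D = (0.976678−7.027428·0.182)/14.124613 = -0.021403
w* = 0.340348·p + -0.021403·q:
  w_0 = 0.340348·1.8032 + -0.021403·13.2361 = 0.3304  (Tesla)
  w_1 = 0.340348·-0.4074 + -0.021403·8.1166 = -0.3124  (Starbucks)
  w_2 = 0.340348·0.8373 + -0.021403·8.2914 = 0.1075  (Alcoa)
  w_3 = 0.340348·1.4511 + -0.021403·13.4758 = 0.2055  (Ford)
  w_4 = 0.340348·1.0417 + -0.021403·13.5780 = 0.0639  (Boeing)
  w_5 = 0.340348·2.3015 + -0.021403·8.3279 = 0.6051  (Kellogg)
Σw_i=1.0000  μᵀw=0.1820
σ²=wᵀΣw=λ₁·μ_p+λ₂ = 0.340348·0.182 + -0.021403 = 0.040540 ≈ 0.0405


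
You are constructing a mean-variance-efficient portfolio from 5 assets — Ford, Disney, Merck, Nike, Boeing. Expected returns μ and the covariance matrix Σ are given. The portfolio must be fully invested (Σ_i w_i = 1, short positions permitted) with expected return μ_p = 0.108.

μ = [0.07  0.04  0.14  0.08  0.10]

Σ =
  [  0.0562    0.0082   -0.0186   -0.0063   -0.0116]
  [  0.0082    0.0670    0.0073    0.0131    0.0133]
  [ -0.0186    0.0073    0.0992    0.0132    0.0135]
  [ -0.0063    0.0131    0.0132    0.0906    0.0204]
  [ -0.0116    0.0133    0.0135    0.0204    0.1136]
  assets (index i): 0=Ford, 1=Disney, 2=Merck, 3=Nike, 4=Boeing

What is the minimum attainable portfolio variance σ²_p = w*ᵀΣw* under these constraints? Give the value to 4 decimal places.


g=Σ⁻¹μ = [2.0278  -0.1068  1.6077  0.6259  0.7964]
h=Σ⁻¹𝟙 = [22.9767  7.7784  11.7286  8.1394  7.3829]
a=μᵀg=0.492459  b=𝟙ᵀg=4.950943  c=𝟙ᵀh=58.005925  D=ac−b²=4.053688
λ₁=(c·0.108−b)/D = (58.005925·0.108−4.950943)/4.053688 = 0.324075
λ₂=(a−b·0.108)/D = (0.492459−4.950943·0.108)/4.053688 = -0.010421
w* = 0.324075·g + -0.010421·h:
  w_0 = 0.324075·2.0278 + -0.010421·22.9767 = 0.4177  (Ford)
  w_1 = 0.324075·-0.1068 + -0.010421·7.7784 = -0.1157  (Disney)
  w_2 = 0.324075·1.6077 + -0.010421·11.7286 = 0.3988  (Merck)
  w_3 = 0.324075·0.6259 + -0.010421·8.1394 = 0.1180  (Nike)
  w_4 = 0.324075·0.7964 + -0.010421·7.3829 = 0.1812  (Boeing)
Σw_i=1.0000  μᵀw=0.1080
σ²=wᵀΣw=λ₁·μ_p+λ₂ = 0.324075·0.108 + -0.010421 = 0.024579 ≈ 0.0246

0.0246


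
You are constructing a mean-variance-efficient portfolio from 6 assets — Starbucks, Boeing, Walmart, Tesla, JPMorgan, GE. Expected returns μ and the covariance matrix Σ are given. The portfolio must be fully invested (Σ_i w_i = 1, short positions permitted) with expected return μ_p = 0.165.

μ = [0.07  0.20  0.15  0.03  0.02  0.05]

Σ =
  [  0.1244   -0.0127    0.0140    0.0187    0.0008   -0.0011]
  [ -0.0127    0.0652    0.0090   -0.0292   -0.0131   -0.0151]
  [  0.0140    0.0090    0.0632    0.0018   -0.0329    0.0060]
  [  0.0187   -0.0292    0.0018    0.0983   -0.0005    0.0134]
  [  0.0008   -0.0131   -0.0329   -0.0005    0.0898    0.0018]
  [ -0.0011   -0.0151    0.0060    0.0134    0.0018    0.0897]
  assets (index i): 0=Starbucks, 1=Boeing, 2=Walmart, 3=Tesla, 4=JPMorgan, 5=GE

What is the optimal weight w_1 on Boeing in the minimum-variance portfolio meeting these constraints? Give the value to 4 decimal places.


x=Σ⁻¹μ = [0.4966  3.9015  2.4690  1.2186  1.6820  0.8393]
y=Σ⁻¹𝟙 = [6.1993  27.8481  20.6753  15.3968  22.5676  11.7763]
a=μᵀx=1.297570  b=𝟙ᵀx=10.606941  c=𝟙ᵀy=104.463411  D=ac−b²=23.041369
λ₁=(c·0.165−b)/D = (104.463411·0.165−10.606941)/23.041369 = 0.287723
λ₂=(a−b·0.165)/D = (1.297570−10.606941·0.165)/23.041369 = -0.019642
w* = 0.287723·x + -0.019642·y:
  w_0 = 0.287723·0.4966 + -0.019642·6.1993 = 0.0211  (Starbucks)
  w_1 = 0.287723·3.9015 + -0.019642·27.8481 = 0.5756  (Boeing)
  w_2 = 0.287723·2.4690 + -0.019642·20.6753 = 0.3043  (Walmart)
  w_3 = 0.287723·1.2186 + -0.019642·15.3968 = 0.0482  (Tesla)
  w_4 = 0.287723·1.6820 + -0.019642·22.5676 = 0.0407  (JPMorgan)
  w_5 = 0.287723·0.8393 + -0.019642·11.7763 = 0.0102  (GE)
Σw_i=1.0000  μᵀw=0.1650
σ²=wᵀΣw=λ₁·μ_p+λ₂ = 0.287723·0.165 + -0.019642 = 0.027832 ≈ 0.0278

0.5756


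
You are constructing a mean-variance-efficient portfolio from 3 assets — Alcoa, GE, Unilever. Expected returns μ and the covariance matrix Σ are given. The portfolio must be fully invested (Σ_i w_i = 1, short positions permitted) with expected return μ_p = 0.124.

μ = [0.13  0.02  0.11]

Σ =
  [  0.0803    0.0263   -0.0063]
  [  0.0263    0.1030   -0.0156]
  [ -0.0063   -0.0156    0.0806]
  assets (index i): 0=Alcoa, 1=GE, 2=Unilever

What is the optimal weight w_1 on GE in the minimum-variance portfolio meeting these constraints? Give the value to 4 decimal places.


-0.0306

x=Σ⁻¹μ = [1.7444  -0.0246  1.4963]
y=Σ⁻¹𝟙 = [10.5930  9.2805  15.0312]
a=μᵀx=0.390876  b=𝟙ᵀx=3.216130  c=𝟙ᵀy=34.904664  D=ac−b²=3.299917
λ₁=(c·0.124−b)/D = (34.904664·0.124−3.216130)/3.299917 = 0.336993
λ₂=(a−b·0.124)/D = (0.390876−3.216130·0.124)/3.299917 = -0.002401
w* = 0.336993·x + -0.002401·y:
  w_0 = 0.336993·1.7444 + -0.002401·10.5930 = 0.5624  (Alcoa)
  w_1 = 0.336993·-0.0246 + -0.002401·9.2805 = -0.0306  (GE)
  w_2 = 0.336993·1.4963 + -0.002401·15.0312 = 0.4682  (Unilever)
Σw_i=1.0000  μᵀw=0.1240
σ²=wᵀΣw=λ₁·μ_p+λ₂ = 0.336993·0.124 + -0.002401 = 0.039386 ≈ 0.0394


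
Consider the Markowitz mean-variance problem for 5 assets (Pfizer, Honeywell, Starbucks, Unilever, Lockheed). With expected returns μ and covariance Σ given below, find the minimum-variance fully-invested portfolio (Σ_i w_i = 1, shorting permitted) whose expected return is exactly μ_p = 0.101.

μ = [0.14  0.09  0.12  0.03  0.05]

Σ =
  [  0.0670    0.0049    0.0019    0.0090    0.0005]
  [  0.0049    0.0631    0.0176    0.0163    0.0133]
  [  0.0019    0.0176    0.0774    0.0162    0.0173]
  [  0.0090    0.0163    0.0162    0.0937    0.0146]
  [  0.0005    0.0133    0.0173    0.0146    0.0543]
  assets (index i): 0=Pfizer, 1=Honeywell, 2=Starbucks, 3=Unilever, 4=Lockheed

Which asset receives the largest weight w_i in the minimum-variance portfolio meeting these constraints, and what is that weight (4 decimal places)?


Pfizer (0.3414)

x=Σ⁻¹μ = [2.0252  0.9182  1.2778  -0.3101  0.3535]
y=Σ⁻¹𝟙 = [13.3495  9.0566  6.7205  4.6776  12.6762]
a=μᵀx=0.527871  b=𝟙ᵀx=4.264618  c=𝟙ᵀy=46.480312  D=ac−b²=6.348646
λ₁=(c·0.101−b)/D = (46.480312·0.101−4.264618)/6.348646 = 0.067714
λ₂=(a−b·0.101)/D = (0.527871−4.264618·0.101)/6.348646 = 0.015302
w* = 0.067714·x + 0.015302·y:
  w_0 = 0.067714·2.0252 + 0.015302·13.3495 = 0.3414  (Pfizer)
  w_1 = 0.067714·0.9182 + 0.015302·9.0566 = 0.2008  (Honeywell)
  w_2 = 0.067714·1.2778 + 0.015302·6.7205 = 0.1894  (Starbucks)
  w_3 = 0.067714·-0.3101 + 0.015302·4.6776 = 0.0506  (Unilever)
  w_4 = 0.067714·0.3535 + 0.015302·12.6762 = 0.2179  (Lockheed)
Σw_i=1.0000  μᵀw=0.1010
σ²=wᵀΣw=λ₁·μ_p+λ₂ = 0.067714·0.101 + 0.015302 = 0.022141 ≈ 0.0221


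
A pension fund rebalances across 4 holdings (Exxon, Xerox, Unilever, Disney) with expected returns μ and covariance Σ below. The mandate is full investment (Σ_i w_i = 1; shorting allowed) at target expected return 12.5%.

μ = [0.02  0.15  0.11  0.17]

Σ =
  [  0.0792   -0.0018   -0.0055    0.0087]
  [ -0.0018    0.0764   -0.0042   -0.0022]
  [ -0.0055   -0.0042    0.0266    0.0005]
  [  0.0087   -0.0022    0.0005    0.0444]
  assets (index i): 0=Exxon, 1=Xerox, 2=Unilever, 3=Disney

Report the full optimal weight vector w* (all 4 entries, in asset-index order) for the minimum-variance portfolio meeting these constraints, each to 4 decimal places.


0.0981  0.1906  0.4411  0.2701

p=Σ⁻¹μ = [0.1922  2.3246  4.4696  3.8560]
q=Σ⁻¹𝟙 = [13.7440  16.3372  42.6364  20.1588]
a=μᵀp=1.499722  b=𝟙ᵀp=10.842462  c=𝟙ᵀq=92.876429  D=ac−b²=21.729848
λ₁=(c·0.125−b)/D = (92.876429·0.125−10.842462)/21.729848 = 0.035301
λ₂=(a−b·0.125)/D = (1.499722−10.842462·0.125)/21.729848 = 0.006646
w* = 0.035301·p + 0.006646·q:
  w_0 = 0.035301·0.1922 + 0.006646·13.7440 = 0.0981  (Exxon)
  w_1 = 0.035301·2.3246 + 0.006646·16.3372 = 0.1906  (Xerox)
  w_2 = 0.035301·4.4696 + 0.006646·42.6364 = 0.4411  (Unilever)
  w_3 = 0.035301·3.8560 + 0.006646·20.1588 = 0.2701  (Disney)
Σw_i=1.0000  μᵀw=0.1250
σ²=wᵀΣw=λ₁·μ_p+λ₂ = 0.035301·0.125 + 0.006646 = 0.011059 ≈ 0.0111
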